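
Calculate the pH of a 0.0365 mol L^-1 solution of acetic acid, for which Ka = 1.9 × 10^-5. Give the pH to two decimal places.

CH3COOH ⇌ CH3COO- + H+
From the ICE table, Ka = [H+]²/(0.0365 − [H+]) = 1.9 × 10^-5.
Neglecting [H+] in the denominator: [H+] = √(1.9 × 10^-5 × 0.0365) = 8.33 × 10^-4 M
Check: 2.3% ionized — well under 5%, approximation valid.
pH = −log(8.33 × 10^-4) = 3.08

pH = 3.08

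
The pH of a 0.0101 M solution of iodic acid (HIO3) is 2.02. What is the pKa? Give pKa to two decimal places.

pKa = 0.78

[H+] = 10^(-2.02) = 9.55 × 10^-3 M
At equilibrium [HA] = 0.0101 − 9.55 × 10^-3 = 5.50 × 10^-4 M
Ka = [H+][A-]/[HA] = (9.55 × 10^-3)² / 5.50 × 10^-4 = 1.66 × 10^-1
pKa = -log(1.66 × 10^-1) = 0.78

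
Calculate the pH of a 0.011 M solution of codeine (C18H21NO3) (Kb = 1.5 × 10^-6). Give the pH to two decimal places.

C18H21NO3 + H2O ⇌ C18H22NO3+ + OH-
Let x = [OH-] at equilibrium. Kb = x²/(0.011 − x).
Assume x ≪ 0.011: x ≈ √(1.5 × 10^-6 × 0.011) = 1.28 × 10^-4 M
pOH = −log(1.28 × 10^-4) = 3.89; pH = 14.00 − 3.89 = 10.11

pH = 10.11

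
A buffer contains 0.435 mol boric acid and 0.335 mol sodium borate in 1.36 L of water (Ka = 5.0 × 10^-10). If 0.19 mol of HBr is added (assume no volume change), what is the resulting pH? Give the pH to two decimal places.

After neutralization: n(B(OH)3) = 0.625 mol, n(B(OH)4-) = 0.145 mol.
pKa = −log(5.0 × 10^-10) = 9.301
Henderson–Hasselbalch with mole ratio 0.145/0.625: pH = 9.301 + (-0.635)

pH = 8.67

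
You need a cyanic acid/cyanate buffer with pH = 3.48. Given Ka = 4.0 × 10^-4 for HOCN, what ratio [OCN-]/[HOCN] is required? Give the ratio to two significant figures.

ratio = 1.2

pKa = -log(4.0 × 10^-4) = 3.398
pH = pKa + log(r) ⇒ log(r) = 3.48 − 3.398 = +0.082
r = [OCN-]/[HOCN] = 10^(+0.082) = 1.21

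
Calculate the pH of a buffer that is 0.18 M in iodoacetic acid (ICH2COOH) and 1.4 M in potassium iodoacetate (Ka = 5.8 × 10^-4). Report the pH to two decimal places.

pKa = −log(5.8 × 10^-4) = 3.237
Using pH = pKa + log([base]/[acid]) with [base]/[acid] = 1.4/0.18:
pH = 3.237 + (+0.891) = 4.13

pH = 4.13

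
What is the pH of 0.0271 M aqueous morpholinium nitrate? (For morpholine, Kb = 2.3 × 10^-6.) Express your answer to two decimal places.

C4H8ONH2+ is the conjugate acid of the weak base C4H8ONH.
Ka = Kw/Kb = 1.0×10^-14 / 2.3 × 10^-6 = 4.35 × 10^-9
Let x = [H+] at equilibrium. Ka = x²/(0.0271 − x).
Since Ka ≪ C₀, x ≈ √(Ka·C₀) = 1.09 × 10^-5 M.
(x/C₀ = 0.04% < 5%, so the approximation holds.)
pH = −log(1.09 × 10^-5) = 4.96

pH = 4.96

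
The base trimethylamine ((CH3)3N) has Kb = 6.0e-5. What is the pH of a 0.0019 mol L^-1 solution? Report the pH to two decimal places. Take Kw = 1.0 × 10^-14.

pH = 10.49

(CH3)3N + H2O ⇌ (CH3)3NH+ + OH-
Kb = [OH-]²/(0.0019 − [OH-]) = 6.0 × 10^-5
[OH-] is not negligible relative to C₀; solve [OH-]² + 6e-05·[OH-] − 1.14e-07 = 0.
[OH-] = [−6e-05 + √(6e-05² + 4.56e-07)]/2 = 3.09 × 10^-4 M
pOH = 3.51, so pH = 14.00 − pOH = 10.49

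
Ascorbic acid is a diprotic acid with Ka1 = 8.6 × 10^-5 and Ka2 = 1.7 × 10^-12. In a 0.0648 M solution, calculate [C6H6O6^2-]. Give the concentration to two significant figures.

First ionization gives [H+] ≈ [HC6H6O6-] = 2.36 × 10^-3 M.
Second step: Ka2 = [H+][C6H6O6^2-]/[HC6H6O6-] ≈ [C6H6O6^2-] (since [H+] ≈ [HC6H6O6-]).
So [C6H6O6^2-] ≈ Ka2.

1.7 × 10^-12 M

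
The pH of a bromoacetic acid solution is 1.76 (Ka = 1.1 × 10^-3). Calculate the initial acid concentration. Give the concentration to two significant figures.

C₀ = 2.9 × 10^-1 M

[H+] = 10^(-1.76) = 1.74 × 10^-2 M = x
Ka = x²/(C₀ − x) ⇒ C₀ = x + x²/Ka
C₀ = 1.74 × 10^-2 + (1.74 × 10^-2)²/(1.1 × 10^-3) = 2.93 × 10^-1 M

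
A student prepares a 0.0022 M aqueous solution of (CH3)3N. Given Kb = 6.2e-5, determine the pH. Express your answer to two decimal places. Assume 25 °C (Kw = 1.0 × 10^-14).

(CH3)3N + H2O ⇌ (CH3)3NH+ + OH-
Kb = [OH-]²/(0.0022 − [OH-]) = 6.2 × 10^-5
Here C₀/Kb ≈ 35.5, so the small-[OH-] approximation fails. Use the quadratic:
[OH-] = [−6.2e-05 + √(6.2e-05² + 5.46e-07)]/2 = 3.40 × 10^-4 M
pOH = −log(3.40 × 10^-4) = 3.47; pH = 14.00 − 3.47 = 10.53

pH = 10.53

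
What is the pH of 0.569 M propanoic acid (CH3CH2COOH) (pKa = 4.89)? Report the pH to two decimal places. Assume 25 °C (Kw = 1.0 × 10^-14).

CH3CH2COOH ⇌ CH3CH2COO- + H+
Ka = 10^(−4.89) = 1.29 × 10^-5
Ka = [H+]²/(0.569 − [H+]) = 1.29 × 10^-5
Since Ka ≪ C₀, [H+] ≈ √(Ka·C₀) = 2.71 × 10^-3 M.
pH = −log[H+] = −log(2.71 × 10^-3) = 2.57

pH = 2.57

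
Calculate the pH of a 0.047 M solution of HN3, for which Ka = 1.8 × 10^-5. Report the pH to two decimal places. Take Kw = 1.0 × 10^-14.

pH = 3.04

HN3 ⇌ N3- + H+
From the ICE table, Ka = [H+]²/(0.047 − [H+]) = 1.8 × 10^-5.
Assume [H+] ≪ 0.047: [H+] ≈ √(1.8 × 10^-5 × 0.047) = 9.20 × 10^-4 M
pH = −log(9.20 × 10^-4) = 3.04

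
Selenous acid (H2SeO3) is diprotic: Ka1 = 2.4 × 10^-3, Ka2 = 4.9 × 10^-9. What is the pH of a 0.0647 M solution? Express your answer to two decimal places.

Since Ka1 ≫ Ka2, the first ionization dominates [H+].
Ka1 = x²/(0.0647 − x) = 2.4 × 10^-3
Solving the quadratic: x = (−Ka1 + √(Ka1² + 4·Ka1·C₀))/2 = 1.13 × 10^-2 M
pH = −log(1.13 × 10^-2) = 1.95

pH = 1.95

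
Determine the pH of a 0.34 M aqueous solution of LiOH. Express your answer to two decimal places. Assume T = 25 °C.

pH = 13.53

LiOH is a strong base; [OH-] = 0.34 M.
pOH = -log(0.34) = 0.47
pH = 14.00 - 0.47 = 13.53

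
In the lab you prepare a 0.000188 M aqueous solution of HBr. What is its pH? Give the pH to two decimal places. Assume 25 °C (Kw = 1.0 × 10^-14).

pH = 3.73

HBr is a strong acid and dissociates completely, so [H+] = 0.000188 M.
pH = -log(0.000188) = 3.73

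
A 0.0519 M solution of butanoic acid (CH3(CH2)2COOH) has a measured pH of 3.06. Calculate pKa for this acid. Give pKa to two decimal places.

pKa = 4.83

[H+] = 10^(-3.06) = 8.71 × 10^-4 M
At equilibrium [HA] = 0.0519 − 8.71 × 10^-4 = 5.10 × 10^-2 M
Ka = [H+][A-]/[HA] = (8.71 × 10^-4)² / 5.10 × 10^-2 = 1.49 × 10^-5
pKa = -log(1.49 × 10^-5) = 4.83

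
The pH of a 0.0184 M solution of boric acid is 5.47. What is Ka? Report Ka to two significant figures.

[H+] = 10^(-5.47) = 3.39 × 10^-6 M
At equilibrium [HA] = 0.0184 − 3.39 × 10^-6 = 1.84 × 10^-2 M
Ka = [H+][A-]/[HA] = (3.39 × 10^-6)² / 1.84 × 10^-2 = 6.2 × 10^-10

Ka = 6.2 × 10^-10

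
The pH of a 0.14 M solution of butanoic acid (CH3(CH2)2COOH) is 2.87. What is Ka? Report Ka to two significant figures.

[H+] = 10^(-2.87) = 1.35 × 10^-3 M
At equilibrium [HA] = 0.14 − 1.35 × 10^-3 = 1.39 × 10^-1 M
Ka = [H+][A-]/[HA] = (1.35 × 10^-3)² / 1.39 × 10^-1 = 1.3 × 10^-5

Ka = 1.3 × 10^-5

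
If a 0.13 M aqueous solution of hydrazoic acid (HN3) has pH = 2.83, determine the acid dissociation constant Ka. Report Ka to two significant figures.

[H+] = 10^(-2.83) = 1.48 × 10^-3 M
At equilibrium [HA] = 0.13 − 1.48 × 10^-3 = 1.29 × 10^-1 M
Ka = [H+][A-]/[HA] = (1.48 × 10^-3)² / 1.29 × 10^-1 = 1.7 × 10^-5

Ka = 1.7 × 10^-5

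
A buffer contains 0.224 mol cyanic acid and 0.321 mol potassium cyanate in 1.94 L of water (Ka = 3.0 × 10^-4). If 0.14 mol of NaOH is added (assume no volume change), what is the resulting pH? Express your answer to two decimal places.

pH = 4.26

OH- converts HOCN to OCN-: HOCN → 0.084 mol, OCN- → 0.461 mol.
pKa = −log(3.0 × 10^-4) = 3.523
Henderson–Hasselbalch with mole ratio 0.461/0.084: pH = 3.523 + (+0.739)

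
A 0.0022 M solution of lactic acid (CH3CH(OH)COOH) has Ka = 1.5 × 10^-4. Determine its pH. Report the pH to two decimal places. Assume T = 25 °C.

CH3CH(OH)COOH ⇌ CH3CH(OH)COO- + H+
From the ICE table, Ka = x²/(0.0022 − x) = 1.5 × 10^-4.
x is not negligible relative to C₀; solve x² + 0.00015·x − 3.3e-07 = 0.
x = (−Ka + √(Ka² + 4·Ka·C₀))/2 = 5.04 × 10^-4 M
pH = −log[H+] = −log(5.04 × 10^-4) = 3.30

pH = 3.30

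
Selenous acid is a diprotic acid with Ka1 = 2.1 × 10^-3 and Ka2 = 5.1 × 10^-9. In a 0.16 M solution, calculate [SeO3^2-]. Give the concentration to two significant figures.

5.1 × 10^-9 M

First ionization gives [H+] ≈ [HSeO3-] = 1.73 × 10^-2 M.
Second step: Ka2 = [H+][SeO3^2-]/[HSeO3-] ≈ [SeO3^2-] (since [H+] ≈ [HSeO3-]).
So [SeO3^2-] ≈ Ka2.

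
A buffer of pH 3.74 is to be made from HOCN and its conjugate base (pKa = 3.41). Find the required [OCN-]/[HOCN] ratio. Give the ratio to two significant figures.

pH = pKa + log(r) ⇒ log(r) = 3.74 − 3.41 = +0.33
r = [OCN-]/[HOCN] = 10^(+0.33) = 2.14

ratio = 2.1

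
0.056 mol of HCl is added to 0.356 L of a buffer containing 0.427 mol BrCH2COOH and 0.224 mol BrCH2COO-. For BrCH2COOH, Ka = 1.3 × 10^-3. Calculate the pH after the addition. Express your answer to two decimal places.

pH = 2.43

After neutralization: n(BrCH2COOH) = 0.483 mol, n(BrCH2COO-) = 0.168 mol.
pKa = −log(1.3 × 10^-3) = 2.886
Henderson–Hasselbalch with mole ratio 0.168/0.483: pH = 2.886 + (-0.459)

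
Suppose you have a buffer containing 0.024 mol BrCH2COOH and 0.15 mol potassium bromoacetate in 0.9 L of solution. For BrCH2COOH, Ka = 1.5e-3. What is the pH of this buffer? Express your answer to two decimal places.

pH = 3.62

pKa = −log(1.5 × 10^-3) = 2.824
Using pH = pKa + log([base]/[acid]) with [base]/[acid] = 0.15/0.024:
pH = 2.824 + (+0.796) = 3.62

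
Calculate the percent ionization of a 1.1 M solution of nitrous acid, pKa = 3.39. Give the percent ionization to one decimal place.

HNO2 ⇌ NO2- + H+; let x = [H+] at equilibrium.
Ka = 10^(−3.39) = 4.07 × 10^-4
x ≈ √(Ka·C₀) = √(4.07 × 10^-4 × 1.1) = 2.12 × 10^-2 M
% ionization = x/C₀ × 100% = 2.12 × 10^-2/1.1 × 100% = 1.9%

1.9%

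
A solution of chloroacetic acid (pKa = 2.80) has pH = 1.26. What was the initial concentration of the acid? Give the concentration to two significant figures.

[H+] = 10^(-1.26) = 5.50 × 10^-2 M = x
Ka = 10^(−2.80) = 1.58 × 10^-3
Ka = x²/(C₀ − x) ⇒ C₀ = x + x²/Ka
C₀ = 5.50 × 10^-2 + (5.50 × 10^-2)²/(1.58 × 10^-3) = 1.97 M

C₀ = 2.0 M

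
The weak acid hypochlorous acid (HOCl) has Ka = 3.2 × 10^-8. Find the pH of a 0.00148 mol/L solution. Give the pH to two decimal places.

pH = 5.16

HOCl ⇌ OCl- + H+
Ka = [H+]²/(0.00148 − [H+]) = 3.2 × 10^-8
Neglecting [H+] in the denominator: [H+] = √(3.2 × 10^-8 × 0.00148) = 6.88 × 10^-6 M
pH = −log(6.88 × 10^-6) = 5.16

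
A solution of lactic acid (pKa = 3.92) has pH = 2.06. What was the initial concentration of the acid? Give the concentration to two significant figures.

C₀ = 6.4 × 10^-1 M

[H+] = 10^(-2.06) = 8.71 × 10^-3 M = x
Ka = 10^(−3.92) = 1.20 × 10^-4
Ka = x²/(C₀ − x) ⇒ C₀ = x + x²/Ka
C₀ = 8.71 × 10^-3 + (8.71 × 10^-3)²/(1.20 × 10^-4) = 6.41 × 10^-1 M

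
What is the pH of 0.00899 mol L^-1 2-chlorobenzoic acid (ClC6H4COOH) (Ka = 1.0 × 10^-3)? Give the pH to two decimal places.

pH = 2.60

ClC6H4COOH ⇌ ClC6H4COO- + H+
From the ICE table, Ka = [H+]²/(0.00899 − [H+]) = 1.0 × 10^-3.
Here C₀/Ka ≈ 8.99, so the small-[H+] approximation fails. Use the quadratic:
[H+] = (−Ka + √(Ka² + 4·Ka·C₀))/2 = 2.54 × 10^-3 M
pH = −log[H+] = −log(2.54 × 10^-3) = 2.60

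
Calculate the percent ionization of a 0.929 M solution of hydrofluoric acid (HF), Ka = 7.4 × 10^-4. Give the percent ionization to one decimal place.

HF ⇌ F- + H+; let x = [H+] at equilibrium.
x ≈ √(Ka·C₀) = √(7.4 × 10^-4 × 0.929) = 2.62 × 10^-2 M
Fraction ionized = 2.62 × 10^-2 / 0.929 = 0.0282 → 2.8%

2.8%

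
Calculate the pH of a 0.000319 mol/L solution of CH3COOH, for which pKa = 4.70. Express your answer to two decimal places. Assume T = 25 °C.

CH3COOH ⇌ CH3COO- + H+
Ka = 10^(−4.70) = 2.00 × 10^-5
From the ICE table, Ka = x²/(0.000319 − x) = 2.00 × 10^-5.
x is not negligible relative to C₀; solve x² + 2e-05·x − 6.38e-09 = 0.
x = [−2e-05 + √(2e-05² + 2.55e-08)]/2 = 7.05 × 10^-5 M
pH = −log[H+] = −log(7.05 × 10^-5) = 4.15

pH = 4.15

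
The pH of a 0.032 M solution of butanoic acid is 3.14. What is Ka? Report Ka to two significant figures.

[H+] = 10^(-3.14) = 7.24 × 10^-4 M
At equilibrium [HA] = 0.032 − 7.24 × 10^-4 = 3.13 × 10^-2 M
Ka = [H+][A-]/[HA] = (7.24 × 10^-4)² / 3.13 × 10^-2 = 1.7 × 10^-5

Ka = 1.7 × 10^-5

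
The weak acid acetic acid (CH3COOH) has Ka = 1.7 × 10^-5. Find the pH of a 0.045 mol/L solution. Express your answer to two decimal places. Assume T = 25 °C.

pH = 3.06

CH3COOH ⇌ CH3COO- + H+
Ka = x²/(0.045 − x) = 1.7 × 10^-5
Assume x ≪ 0.045: x ≈ √(1.7 × 10^-5 × 0.045) = 8.75 × 10^-4 M
(x/C₀ = 1.9% < 5%, so the approximation holds.)
pH = −log(8.75 × 10^-4) = 3.06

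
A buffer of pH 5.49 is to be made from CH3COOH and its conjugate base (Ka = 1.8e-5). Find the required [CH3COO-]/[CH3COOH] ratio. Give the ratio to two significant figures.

pKa = -log(1.8 × 10^-5) = 4.745
pH = pKa + log(r) ⇒ log(r) = 5.49 − 4.745 = +0.745
r = [CH3COO-]/[CH3COOH] = 10^(+0.745) = 5.56

ratio = 5.6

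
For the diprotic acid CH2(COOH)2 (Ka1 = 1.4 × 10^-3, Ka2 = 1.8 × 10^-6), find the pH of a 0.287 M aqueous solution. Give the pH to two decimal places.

Ka1 ≫ Ka2, so treat the first dissociation as the only significant source of H+.
Ka1 = x²/(0.287 − x) = 1.4 × 10^-3
Solving the quadratic: x = (−Ka1 + √(Ka1² + 4·Ka1·C₀))/2 = 1.94 × 10^-2 M
pH = −log(1.94 × 10^-2) = 1.71

pH = 1.71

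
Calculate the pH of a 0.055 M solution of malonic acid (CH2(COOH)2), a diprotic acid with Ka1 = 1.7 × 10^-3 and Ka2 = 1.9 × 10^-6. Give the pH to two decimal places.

pH = 2.05

Ka1 ≫ Ka2, so treat the first dissociation as the only significant source of H+.
Ka1 = x²/(0.055 − x) = 1.7 × 10^-3
Solving the quadratic: x = (−Ka1 + √(Ka1² + 4·Ka1·C₀))/2 = 8.86 × 10^-3 M
pH = −log(8.86 × 10^-3) = 2.05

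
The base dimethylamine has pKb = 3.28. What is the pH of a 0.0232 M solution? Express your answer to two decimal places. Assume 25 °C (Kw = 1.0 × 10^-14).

pH = 11.51

(CH3)2NH + H2O ⇌ (CH3)2NH2+ + OH-
Kb = 10^(−3.28) = 5.25 × 10^-4
From the ICE table, Kb = x²/(0.0232 − x) = 5.25 × 10^-4.
Here C₀/Kb ≈ 44.2, so the small-x approximation fails. Use the quadratic:
x = (−Kb + √(Kb² + 4·Kb·C₀))/2 = 3.24 × 10^-3 M
pOH = 2.49, so pH = 14.00 − pOH = 11.51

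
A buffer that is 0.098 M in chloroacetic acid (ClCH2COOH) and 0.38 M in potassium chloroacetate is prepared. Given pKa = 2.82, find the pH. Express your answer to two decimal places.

pH = pKa + log([A⁻]/[HA]) = 2.82 + log(0.38/0.098)
pH = 2.82 + (+0.589) = 3.41

pH = 3.41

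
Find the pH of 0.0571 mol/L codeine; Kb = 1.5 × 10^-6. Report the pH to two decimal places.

C18H21NO3 + H2O ⇌ C18H22NO3+ + OH-
Kb = [OH-]²/(0.0571 − [OH-]) = 1.5 × 10^-6
Neglecting [OH-] in the denominator: [OH-] = √(1.5 × 10^-6 × 0.0571) = 2.93 × 10^-4 M
([OH-]/C₀ = 0.51% < 5%, so the approximation holds.)
pOH = 3.53, so pH = 14.00 − pOH = 10.47

pH = 10.47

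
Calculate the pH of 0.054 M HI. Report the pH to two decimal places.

HI is a strong acid and dissociates completely, so [H+] = 0.054 M.
pH = -log(0.054) = 1.27

pH = 1.27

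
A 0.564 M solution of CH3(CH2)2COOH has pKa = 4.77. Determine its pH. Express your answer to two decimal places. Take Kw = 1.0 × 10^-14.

pH = 2.51

CH3(CH2)2COOH ⇌ CH3(CH2)2COO- + H+
Ka = 10^(−4.77) = 1.70 × 10^-5
From the ICE table, Ka = x²/(0.564 − x) = 1.70 × 10^-5.
Assume x ≪ 0.564: x ≈ √(1.70 × 10^-5 × 0.564) = 3.10 × 10^-3 M
(x/C₀ = 0.55% < 5%, so the approximation holds.)
pH = −log[H+] = −log(3.10 × 10^-3) = 2.51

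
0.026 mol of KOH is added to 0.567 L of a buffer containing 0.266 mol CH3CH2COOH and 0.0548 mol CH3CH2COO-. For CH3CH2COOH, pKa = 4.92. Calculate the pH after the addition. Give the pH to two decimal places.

After neutralization: n(CH3CH2COOH) = 0.24 mol, n(CH3CH2COO-) = 0.0808 mol.
pH = pKa + log(n_CH3CH2COO-/n_CH3CH2COOH) = 4.92 + log(0.0808/0.24) = 4.92 + (-0.473)

pH = 4.45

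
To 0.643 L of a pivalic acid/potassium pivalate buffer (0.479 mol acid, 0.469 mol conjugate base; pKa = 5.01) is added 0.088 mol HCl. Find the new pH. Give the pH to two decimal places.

pH = 4.84

After neutralization: n((CH3)3CCOOH) = 0.567 mol, n((CH3)3CCOO-) = 0.381 mol.
Henderson–Hasselbalch with mole ratio 0.381/0.567: pH = 5.01 + (-0.173)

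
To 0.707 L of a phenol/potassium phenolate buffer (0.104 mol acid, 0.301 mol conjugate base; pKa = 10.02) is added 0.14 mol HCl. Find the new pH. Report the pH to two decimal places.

pH = 9.84

Added H+ converts C6H5O- to C6H5OH: C6H5OH → 0.244 mol, C6H5O- → 0.161 mol.
Henderson–Hasselbalch with mole ratio 0.161/0.244: pH = 10.02 + (-0.181)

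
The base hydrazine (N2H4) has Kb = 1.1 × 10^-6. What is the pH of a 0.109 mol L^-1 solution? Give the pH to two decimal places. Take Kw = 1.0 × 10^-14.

pH = 10.54

N2H4 + H2O ⇌ N2H5+ + OH-
Kb = x²/(0.109 − x) = 1.1 × 10^-6
Assume x ≪ 0.109: x ≈ √(1.1 × 10^-6 × 0.109) = 3.46 × 10^-4 M
pOH = −log(3.46 × 10^-4) = 3.46; pH = 14.00 − 3.46 = 10.54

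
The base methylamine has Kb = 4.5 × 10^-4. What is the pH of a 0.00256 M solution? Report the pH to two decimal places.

pH = 10.94

CH3NH2 + H2O ⇌ CH3NH3+ + OH-
From the ICE table, Kb = [OH-]²/(0.00256 − [OH-]) = 4.5 × 10^-4.
[OH-] is not negligible relative to C₀; solve [OH-]² + 0.00045·[OH-] − 1.15e-06 = 0.
[OH-] = [−0.00045 + √(0.00045² + 4.61e-06)]/2 = 8.72 × 10^-4 M
pOH = 3.06, so pH = 14.00 − pOH = 10.94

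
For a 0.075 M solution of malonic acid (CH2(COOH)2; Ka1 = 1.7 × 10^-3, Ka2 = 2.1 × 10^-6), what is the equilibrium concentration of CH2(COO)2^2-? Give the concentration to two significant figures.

First ionization gives [H+] ≈ [CH2(COOH)COO-] = 1.05 × 10^-2 M.
Second step: Ka2 = [H+][CH2(COO)2^2-]/[CH2(COOH)COO-] ≈ [CH2(COO)2^2-] (since [H+] ≈ [CH2(COOH)COO-]).
So [CH2(COO)2^2-] ≈ Ka2.

2.1 × 10^-6 M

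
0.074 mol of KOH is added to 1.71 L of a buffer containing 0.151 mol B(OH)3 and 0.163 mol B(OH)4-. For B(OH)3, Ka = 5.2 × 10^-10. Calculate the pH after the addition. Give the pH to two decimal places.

pH = 9.77

OH- converts B(OH)3 to B(OH)4-: B(OH)3 → 0.077 mol, B(OH)4- → 0.237 mol.
pKa = −log(5.2 × 10^-10) = 9.284
pH = pKa + log([A⁻]/[HA]) = 9.284 + log(0.237/0.077) = 9.284 +0.488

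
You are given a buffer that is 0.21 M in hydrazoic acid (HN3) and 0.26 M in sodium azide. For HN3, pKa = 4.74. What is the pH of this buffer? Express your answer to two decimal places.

pH = 4.83

pH = pKa + log([A⁻]/[HA]) = 4.74 + log(0.26/0.21)
pH = 4.74 + (+0.093) = 4.83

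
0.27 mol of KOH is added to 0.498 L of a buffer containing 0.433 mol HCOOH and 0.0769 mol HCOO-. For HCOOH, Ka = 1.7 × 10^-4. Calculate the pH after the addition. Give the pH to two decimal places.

After neutralization: n(HCOOH) = 0.163 mol, n(HCOO-) = 0.347 mol.
pKa = −log(1.7 × 10^-4) = 3.770
pH = pKa + log(n_HCOO-/n_HCOOH) = 3.770 + log(0.347/0.163) = 3.770 + (+0.328)

pH = 4.10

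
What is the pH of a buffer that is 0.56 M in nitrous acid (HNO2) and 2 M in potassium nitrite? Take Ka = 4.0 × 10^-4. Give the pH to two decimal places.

pH = 3.95

pKa = −log(4.0 × 10^-4) = 3.398
Using pH = pKa + log([base]/[acid]) with [base]/[acid] = 2/0.56:
pH = 3.398 + (+0.553) = 3.95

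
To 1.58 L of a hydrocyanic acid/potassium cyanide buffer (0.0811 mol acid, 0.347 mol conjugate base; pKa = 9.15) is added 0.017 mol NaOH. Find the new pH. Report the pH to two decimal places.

pH = 9.90

After neutralization: n(HCN) = 0.0641 mol, n(CN-) = 0.364 mol.
pH = pKa + log([A⁻]/[HA]) = 9.15 + log(0.364/0.0641) = 9.15 +0.754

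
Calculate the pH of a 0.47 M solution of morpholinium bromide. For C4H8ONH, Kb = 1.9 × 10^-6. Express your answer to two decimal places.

C4H8ONH2+ is the conjugate acid of the weak base C4H8ONH.
Ka = Kw/Kb = 1.0×10^-14 / 1.9 × 10^-6 = 5.26 × 10^-9
Let x = [H+] at equilibrium. Ka = x²/(0.47 − x).
Neglecting x in the denominator: x = √(5.26 × 10^-9 × 0.47) = 4.97 × 10^-5 M
Check: 0.011% ionized — well under 5%, approximation valid.
pH = −log[H+] = −log(4.97 × 10^-5) = 4.30

pH = 4.30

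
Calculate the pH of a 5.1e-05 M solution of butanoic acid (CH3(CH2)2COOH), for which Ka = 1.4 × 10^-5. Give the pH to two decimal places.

pH = 4.69

CH3(CH2)2COOH ⇌ CH3(CH2)2COO- + H+
From the ICE table, Ka = [H+]²/(5.1e-05 − [H+]) = 1.4 × 10^-5.
The 5% rule fails; solving [H+]² + Ka·[H+] − Ka·C₀ = 0 exactly:
[H+] = (−Ka + √(Ka² + 4·Ka·C₀))/2 = 2.06 × 10^-5 M
pH = −log[H+] = −log(2.06 × 10^-5) = 4.69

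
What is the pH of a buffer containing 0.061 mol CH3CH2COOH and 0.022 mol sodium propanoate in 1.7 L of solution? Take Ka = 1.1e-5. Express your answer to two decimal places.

pKa = −log(1.1 × 10^-5) = 4.959
Using pH = pKa + log([base]/[acid]) with [base]/[acid] = 0.022/0.061:
pH = 4.959 + (-0.443) = 4.52

pH = 4.52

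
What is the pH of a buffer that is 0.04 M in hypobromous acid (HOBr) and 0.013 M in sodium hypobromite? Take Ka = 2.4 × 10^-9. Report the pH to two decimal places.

pH = 8.13

pKa = −log(2.4 × 10^-9) = 8.620
pH = pKa + log([A⁻]/[HA]) = 8.620 + log(0.013/0.04)
pH = 8.620 + (-0.488) = 8.13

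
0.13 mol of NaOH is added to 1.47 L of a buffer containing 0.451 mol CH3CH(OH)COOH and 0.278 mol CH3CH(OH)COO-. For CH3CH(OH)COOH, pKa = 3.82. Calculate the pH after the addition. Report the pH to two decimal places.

pH = 3.92

OH- converts CH3CH(OH)COOH to CH3CH(OH)COO-: CH3CH(OH)COOH → 0.321 mol, CH3CH(OH)COO- → 0.408 mol.
pH = pKa + log(n_CH3CH(OH)COO-/n_CH3CH(OH)COOH) = 3.82 + log(0.408/0.321) = 3.82 + (+0.104)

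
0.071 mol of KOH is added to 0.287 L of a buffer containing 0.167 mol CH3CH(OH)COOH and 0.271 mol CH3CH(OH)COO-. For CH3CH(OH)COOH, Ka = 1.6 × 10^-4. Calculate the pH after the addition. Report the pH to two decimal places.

pH = 4.35

After neutralization: n(CH3CH(OH)COOH) = 0.096 mol, n(CH3CH(OH)COO-) = 0.342 mol.
pKa = −log(1.6 × 10^-4) = 3.796
pH = pKa + log(n_CH3CH(OH)COO-/n_CH3CH(OH)COOH) = 3.796 + log(0.342/0.096) = 3.796 + (+0.552)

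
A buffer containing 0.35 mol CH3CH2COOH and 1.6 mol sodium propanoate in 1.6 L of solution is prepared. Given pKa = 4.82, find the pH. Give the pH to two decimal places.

pH = pKa + log([A⁻]/[HA]) = 4.82 + log(1.6/0.35)
pH = 4.82 + (+0.660) = 5.48

pH = 5.48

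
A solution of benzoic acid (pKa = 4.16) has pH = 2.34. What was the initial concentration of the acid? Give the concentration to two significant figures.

[H+] = 10^(-2.34) = 4.57 × 10^-3 M = x
Ka = 10^(−4.16) = 6.92 × 10^-5
Ka = x²/(C₀ − x) ⇒ C₀ = x + x²/Ka
C₀ = 4.57 × 10^-3 + (4.57 × 10^-3)²/(6.92 × 10^-5) = 3.06 × 10^-1 M

C₀ = 3.1 × 10^-1 M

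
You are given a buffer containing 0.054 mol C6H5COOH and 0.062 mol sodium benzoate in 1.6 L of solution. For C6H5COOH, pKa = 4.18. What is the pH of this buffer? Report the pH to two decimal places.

Henderson–Hasselbalch: pH = pKa + log([C6H5COO-]/[C6H5COOH]) = 4.18 + log(0.062/0.054)
pH = 4.18 + (+0.060) = 4.24

pH = 4.24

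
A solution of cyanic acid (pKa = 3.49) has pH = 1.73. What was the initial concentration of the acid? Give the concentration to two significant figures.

C₀ = 1.1 M

[H+] = 10^(-1.73) = 1.86 × 10^-2 M = x
Ka = 10^(−3.49) = 3.24 × 10^-4
Ka = x²/(C₀ − x) ⇒ C₀ = x + x²/Ka
C₀ = 1.86 × 10^-2 + (1.86 × 10^-2)²/(3.24 × 10^-4) = 1.09 M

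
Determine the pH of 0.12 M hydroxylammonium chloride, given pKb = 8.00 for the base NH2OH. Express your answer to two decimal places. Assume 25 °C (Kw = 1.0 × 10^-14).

NH3OH+ is the conjugate acid of the weak base NH2OH.
Kb = 10^(−8.00) = 1.00 × 10^-8
Ka = Kw/Kb = 1.0×10^-14 / 1.00 × 10^-8 = 1.00 × 10^-6
Ka = [H+]²/(0.12 − [H+]) = 1.00 × 10^-6
Assume [H+] ≪ 0.12: [H+] ≈ √(1.00 × 10^-6 × 0.12) = 3.46 × 10^-4 M
Check: 0.29% ionized — well under 5%, approximation valid.
pH = −log[H+] = −log(3.46 × 10^-4) = 3.46

pH = 3.46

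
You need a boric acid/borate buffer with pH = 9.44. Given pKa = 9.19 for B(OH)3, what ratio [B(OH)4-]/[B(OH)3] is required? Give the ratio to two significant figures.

ratio = 1.8

pH = pKa + log(r) ⇒ log(r) = 9.44 − 9.19 = +0.25
r = [B(OH)4-]/[B(OH)3] = 10^(+0.25) = 1.78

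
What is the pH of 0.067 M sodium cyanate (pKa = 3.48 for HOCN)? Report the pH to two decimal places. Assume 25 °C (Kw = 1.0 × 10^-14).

pH = 8.15

OCN- is the conjugate base of the weak acid HOCN.
Ka = 10^(−3.48) = 3.31 × 10^-4
Kb = Kw/Ka = 1.0×10^-14 / 3.31 × 10^-4 = 3.02 × 10^-11
Kb = x²/(0.067 − x) = 3.02 × 10^-11
Since Kb ≪ C₀, x ≈ √(Kb·C₀) = 1.42 × 10^-6 M.
Check: 0.0021% ionized — well under 5%, approximation valid.
pOH = −log(1.42 × 10^-6) = 5.85; pH = 14.00 − 5.85 = 8.15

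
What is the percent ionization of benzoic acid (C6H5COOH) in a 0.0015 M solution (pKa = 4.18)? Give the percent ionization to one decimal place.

18.9%

C6H5COOH ⇌ C6H5COO- + H+; let x = [H+] at equilibrium.
Ka = 10^(−4.18) = 6.61 × 10^-5
Solve x² + 6.61e-05x − 9.91e-08 = 0 → x = 2.84 × 10^-4 M
Fraction ionized = 2.84 × 10^-4 / 0.0015 = 0.1893 → 18.9%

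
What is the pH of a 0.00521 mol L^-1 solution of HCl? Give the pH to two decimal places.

HCl is a strong acid and dissociates completely, so [H+] = 0.00521 M.
pH = -log(0.00521) = 2.28

pH = 2.28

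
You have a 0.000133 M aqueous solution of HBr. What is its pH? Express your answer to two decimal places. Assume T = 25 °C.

pH = 3.88

HBr is a strong acid and dissociates completely, so [H+] = 0.000133 M.
pH = -log(0.000133) = 3.88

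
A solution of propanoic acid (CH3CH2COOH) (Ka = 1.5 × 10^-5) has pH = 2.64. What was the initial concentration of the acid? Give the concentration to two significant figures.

C₀ = 3.5 × 10^-1 M

[H+] = 10^(-2.64) = 2.29 × 10^-3 M = x
Ka = x²/(C₀ − x) ⇒ C₀ = x + x²/Ka
C₀ = 2.29 × 10^-3 + (2.29 × 10^-3)²/(1.5 × 10^-5) = 3.52 × 10^-1 M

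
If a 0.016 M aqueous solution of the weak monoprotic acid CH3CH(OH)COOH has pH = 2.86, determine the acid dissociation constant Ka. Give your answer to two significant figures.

Ka = 1.3 × 10^-4

[H+] = 10^(-2.86) = 1.38 × 10^-3 M
At equilibrium [HA] = 0.016 − 1.38 × 10^-3 = 1.46 × 10^-2 M
Ka = [H+][A-]/[HA] = (1.38 × 10^-3)² / 1.46 × 10^-2 = 1.3 × 10^-4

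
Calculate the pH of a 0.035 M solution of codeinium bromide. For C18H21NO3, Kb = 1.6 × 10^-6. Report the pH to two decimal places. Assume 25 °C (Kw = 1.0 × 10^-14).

pH = 4.83

C18H22NO3+ is the conjugate acid of the weak base C18H21NO3.
Ka = Kw/Kb = 1.0×10^-14 / 1.6 × 10^-6 = 6.25 × 10^-9
From the ICE table, Ka = x²/(0.035 − x) = 6.25 × 10^-9.
Neglecting x in the denominator: x = √(6.25 × 10^-9 × 0.035) = 1.48 × 10^-5 M
(x/C₀ = 0.042% < 5%, so the approximation holds.)
pH = −log(1.48 × 10^-5) = 4.83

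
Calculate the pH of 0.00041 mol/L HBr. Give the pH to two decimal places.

pH = 3.39

HBr is a strong acid and dissociates completely, so [H+] = 0.00041 M.
pH = -log(0.00041) = 3.39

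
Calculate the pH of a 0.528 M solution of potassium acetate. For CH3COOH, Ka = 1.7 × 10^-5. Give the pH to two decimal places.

CH3COO- is the conjugate base of the weak acid CH3COOH.
Kb = Kw/Ka = 1.0×10^-14 / 1.7 × 10^-5 = 5.88 × 10^-10
Kb = x²/(0.528 − x) = 5.88 × 10^-10
Assume x ≪ 0.528: x ≈ √(5.88 × 10^-10 × 0.528) = 1.76 × 10^-5 M
pOH = 4.75, so pH = 14.00 − pOH = 9.25

pH = 9.25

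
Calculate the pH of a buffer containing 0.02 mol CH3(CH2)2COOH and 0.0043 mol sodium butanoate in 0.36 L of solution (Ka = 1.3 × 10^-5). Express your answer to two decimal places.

pKa = −log(1.3 × 10^-5) = 4.886
Henderson–Hasselbalch: pH = pKa + log([CH3(CH2)2COO-]/[CH3(CH2)2COOH]) = 4.886 + log(0.0043/0.02)
pH = 4.886 + (-0.668) = 4.22

pH = 4.22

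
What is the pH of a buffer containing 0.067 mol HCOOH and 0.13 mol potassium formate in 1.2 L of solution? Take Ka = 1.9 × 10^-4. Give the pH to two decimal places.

pH = 4.01

pKa = −log(1.9 × 10^-4) = 3.721
pH = pKa + log([A⁻]/[HA]) = 3.721 + log(0.13/0.067)
pH = 3.721 + (+0.288) = 4.01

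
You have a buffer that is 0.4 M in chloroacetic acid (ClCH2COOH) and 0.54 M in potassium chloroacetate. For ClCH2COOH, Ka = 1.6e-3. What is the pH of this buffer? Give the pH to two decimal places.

pKa = −log(1.6 × 10^-3) = 2.796
Henderson–Hasselbalch: pH = pKa + log([ClCH2COO-]/[ClCH2COOH]) = 2.796 + log(0.54/0.4)
pH = 2.796 + (+0.130) = 2.93

pH = 2.93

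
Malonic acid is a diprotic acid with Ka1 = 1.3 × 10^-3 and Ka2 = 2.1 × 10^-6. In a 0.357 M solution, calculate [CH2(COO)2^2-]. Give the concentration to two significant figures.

2.1 × 10^-6 M

First ionization gives [H+] ≈ [CH2(COOH)COO-] = 2.09 × 10^-2 M.
Second step: Ka2 = [H+][CH2(COO)2^2-]/[CH2(COOH)COO-] ≈ [CH2(COO)2^2-] (since [H+] ≈ [CH2(COOH)COO-]).
So [CH2(COO)2^2-] ≈ Ka2.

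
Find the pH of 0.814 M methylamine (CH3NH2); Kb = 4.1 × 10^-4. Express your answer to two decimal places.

pH = 12.26

CH3NH2 + H2O ⇌ CH3NH3+ + OH-
Kb = [OH-]²/(0.814 − [OH-]) = 4.1 × 10^-4
Neglecting [OH-] in the denominator: [OH-] = √(4.1 × 10^-4 × 0.814) = 1.83 × 10^-2 M
([OH-]/C₀ = 2.2% < 5%, so the approximation holds.)
pOH = −log(1.83 × 10^-2) = 1.74; pH = 14.00 − 1.74 = 12.26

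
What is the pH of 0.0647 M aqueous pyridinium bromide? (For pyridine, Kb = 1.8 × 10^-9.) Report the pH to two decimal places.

C5H5NH+ is the conjugate acid of the weak base C5H5N.
Ka = Kw/Kb = 1.0×10^-14 / 1.8 × 10^-9 = 5.56 × 10^-6
Ka = [H+]²/(0.0647 − [H+]) = 5.56 × 10^-6
Since Ka ≪ C₀, [H+] ≈ √(Ka·C₀) = 6.00 × 10^-4 M.
pH = −log[H+] = −log(6.00 × 10^-4) = 3.22

pH = 3.22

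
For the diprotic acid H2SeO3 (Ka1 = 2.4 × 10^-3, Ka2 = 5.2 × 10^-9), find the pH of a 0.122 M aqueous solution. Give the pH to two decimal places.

Ka1 ≫ Ka2, so treat the first dissociation as the only significant source of H+.
Ka1 = x²/(0.122 − x) = 2.4 × 10^-3
Solving the quadratic: x = (−Ka1 + √(Ka1² + 4·Ka1·C₀))/2 = 1.60 × 10^-2 M
pH = −log(1.60 × 10^-2) = 1.80

pH = 1.80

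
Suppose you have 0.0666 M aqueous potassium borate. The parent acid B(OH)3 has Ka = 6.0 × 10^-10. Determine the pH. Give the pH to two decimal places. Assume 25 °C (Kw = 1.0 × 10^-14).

B(OH)4- is the conjugate base of the weak acid B(OH)3.
Kb = Kw/Ka = 1.0×10^-14 / 6.0 × 10^-10 = 1.67 × 10^-5
Kb = [OH-]²/(0.0666 − [OH-]) = 1.67 × 10^-5
Assume [OH-] ≪ 0.0666: [OH-] ≈ √(1.67 × 10^-5 × 0.0666) = 1.05 × 10^-3 M
pOH = −log(1.05 × 10^-3) = 2.98; pH = 14.00 − 2.98 = 11.02

pH = 11.02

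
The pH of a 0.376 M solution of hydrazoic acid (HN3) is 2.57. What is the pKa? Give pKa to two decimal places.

pKa = 4.71

[H+] = 10^(-2.57) = 2.69 × 10^-3 M
At equilibrium [HA] = 0.376 − 2.69 × 10^-3 = 3.73 × 10^-1 M
Ka = [H+][A-]/[HA] = (2.69 × 10^-3)² / 3.73 × 10^-1 = 1.94 × 10^-5
pKa = -log(1.94 × 10^-5) = 4.71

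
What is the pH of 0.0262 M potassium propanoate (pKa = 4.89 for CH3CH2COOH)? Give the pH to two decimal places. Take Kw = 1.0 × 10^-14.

CH3CH2COO- is the conjugate base of the weak acid CH3CH2COOH.
Ka = 10^(−4.89) = 1.29 × 10^-5
Kb = Kw/Ka = 1.0×10^-14 / 1.29 × 10^-5 = 7.75 × 10^-10
From the ICE table, Kb = [OH-]²/(0.0262 − [OH-]) = 7.75 × 10^-10.
Since Kb ≪ C₀, [OH-] ≈ √(Kb·C₀) = 4.51 × 10^-6 M.
([OH-]/C₀ = 0.017% < 5%, so the approximation holds.)
pOH = −log(4.51 × 10^-6) = 5.35; pH = 14.00 − 5.35 = 8.65

pH = 8.65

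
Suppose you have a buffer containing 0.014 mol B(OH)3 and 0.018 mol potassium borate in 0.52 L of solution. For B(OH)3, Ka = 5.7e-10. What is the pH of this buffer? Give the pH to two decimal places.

pH = 9.35

pKa = −log(5.7 × 10^-10) = 9.244
Henderson–Hasselbalch: pH = pKa + log([B(OH)4-]/[B(OH)3]) = 9.244 + log(0.018/0.014)
pH = 9.244 + (+0.109) = 9.35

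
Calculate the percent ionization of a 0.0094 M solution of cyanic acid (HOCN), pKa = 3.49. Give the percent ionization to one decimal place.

HOCN ⇌ OCN- + H+; let x = [H+] at equilibrium.
Ka = 10^(−3.49) = 3.24 × 10^-4
Solve x² + 0.000324x − 3.05e-06 = 0 → x = 1.59 × 10^-3 M
% ionization = x/C₀ × 100% = 1.59 × 10^-3/0.0094 × 100% = 16.9%

16.9%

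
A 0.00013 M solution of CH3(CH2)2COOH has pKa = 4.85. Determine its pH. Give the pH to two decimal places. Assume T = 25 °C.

CH3(CH2)2COOH ⇌ CH3(CH2)2COO- + H+
Ka = 10^(−4.85) = 1.41 × 10^-5
Ka = x²/(0.00013 − x) = 1.41 × 10^-5
The 5% rule fails; solving x² + Ka·x − Ka·C₀ = 0 exactly:
x = [−1.41e-05 + √(1.41e-05² + 7.33e-09)]/2 = 3.63 × 10^-5 M
pH = −log(3.63 × 10^-5) = 4.44

pH = 4.44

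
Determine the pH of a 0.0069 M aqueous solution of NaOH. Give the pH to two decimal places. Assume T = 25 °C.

NaOH is a strong base; [OH-] = 0.0069 M.
pOH = -log(0.0069) = 2.16
pH = 14.00 - 2.16 = 11.84

pH = 11.84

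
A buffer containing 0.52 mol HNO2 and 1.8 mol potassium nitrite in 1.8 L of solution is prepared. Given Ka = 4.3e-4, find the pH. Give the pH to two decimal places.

pH = 3.91

pKa = −log(4.3 × 10^-4) = 3.367
Henderson–Hasselbalch: pH = pKa + log([NO2-]/[HNO2]) = 3.367 + log(1.8/0.52)
pH = 3.367 + (+0.539) = 3.91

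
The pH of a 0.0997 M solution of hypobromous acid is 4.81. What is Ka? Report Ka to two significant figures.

Ka = 2.4 × 10^-9

[H+] = 10^(-4.81) = 1.55 × 10^-5 M
At equilibrium [HA] = 0.0997 − 1.55 × 10^-5 = 9.97 × 10^-2 M
Ka = [H+][A-]/[HA] = (1.55 × 10^-5)² / 9.97 × 10^-2 = 2.4 × 10^-9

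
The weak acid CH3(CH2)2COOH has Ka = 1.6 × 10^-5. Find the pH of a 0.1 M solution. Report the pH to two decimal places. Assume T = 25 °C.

pH = 2.90

CH3(CH2)2COOH ⇌ CH3(CH2)2COO- + H+
From the ICE table, Ka = [H+]²/(0.1 − [H+]) = 1.6 × 10^-5.
Since Ka ≪ C₀, [H+] ≈ √(Ka·C₀) = 1.26 × 10^-3 M.
pH = −log[H+] = −log(1.26 × 10^-3) = 2.90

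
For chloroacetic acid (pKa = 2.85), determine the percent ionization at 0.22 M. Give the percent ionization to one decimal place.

ClCH2COOH ⇌ ClCH2COO- + H+; let x = [H+] at equilibrium.
Ka = 10^(−2.85) = 1.41 × 10^-3
Ka = x²/(C₀ − x); solving the quadratic gives x = 1.69 × 10^-2 M.
Fraction ionized = 1.69 × 10^-2 / 0.22 = 0.0768 → 7.7%

7.7%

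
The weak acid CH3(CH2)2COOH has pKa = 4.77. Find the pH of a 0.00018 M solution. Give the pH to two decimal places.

CH3(CH2)2COOH ⇌ CH3(CH2)2COO- + H+
Ka = 10^(−4.77) = 1.70 × 10^-5
Let x = [H+] at equilibrium. Ka = x²/(0.00018 − x).
The 5% rule fails; solving x² + Ka·x − Ka·C₀ = 0 exactly:
x = [−1.7e-05 + √(1.7e-05² + 1.22e-08)]/2 = 4.75 × 10^-5 M
pH = −log[H+] = −log(4.75 × 10^-5) = 4.32

pH = 4.32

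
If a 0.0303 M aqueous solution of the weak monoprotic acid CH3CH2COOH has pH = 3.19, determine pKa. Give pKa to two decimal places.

[H+] = 10^(-3.19) = 6.46 × 10^-4 M
At equilibrium [HA] = 0.0303 − 6.46 × 10^-4 = 2.97 × 10^-2 M
Ka = [H+][A-]/[HA] = (6.46 × 10^-4)² / 2.97 × 10^-2 = 1.41 × 10^-5
pKa = -log(1.41 × 10^-5) = 4.85

pKa = 4.85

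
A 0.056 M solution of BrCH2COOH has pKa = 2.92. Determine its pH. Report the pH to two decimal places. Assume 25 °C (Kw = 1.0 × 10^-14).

pH = 2.12

BrCH2COOH ⇌ BrCH2COO- + H+
Ka = 10^(−2.92) = 1.20 × 10^-3
Ka = x²/(0.056 − x) = 1.20 × 10^-3
The 5% rule fails; solving x² + Ka·x − Ka·C₀ = 0 exactly:
x = (−Ka + √(Ka² + 4·Ka·C₀))/2 = 7.62 × 10^-3 M
pH = −log[H+] = −log(7.62 × 10^-3) = 2.12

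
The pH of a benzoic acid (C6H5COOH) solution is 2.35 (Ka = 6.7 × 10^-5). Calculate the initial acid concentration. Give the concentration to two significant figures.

C₀ = 3.0 × 10^-1 M

[H+] = 10^(-2.35) = 4.47 × 10^-3 M = x
Ka = x²/(C₀ − x) ⇒ C₀ = x + x²/Ka
C₀ = 4.47 × 10^-3 + (4.47 × 10^-3)²/(6.7 × 10^-5) = 3.03 × 10^-1 M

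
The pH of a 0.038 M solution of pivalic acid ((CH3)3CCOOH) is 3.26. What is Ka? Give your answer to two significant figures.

Ka = 8.1 × 10^-6

[H+] = 10^(-3.26) = 5.50 × 10^-4 M
At equilibrium [HA] = 0.038 − 5.50 × 10^-4 = 3.74 × 10^-2 M
Ka = [H+][A-]/[HA] = (5.50 × 10^-4)² / 3.74 × 10^-2 = 8.1 × 10^-6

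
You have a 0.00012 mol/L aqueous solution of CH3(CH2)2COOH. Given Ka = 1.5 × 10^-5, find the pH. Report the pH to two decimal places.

CH3(CH2)2COOH ⇌ CH3(CH2)2COO- + H+
Ka = [H+]²/(0.00012 − [H+]) = 1.5 × 10^-5
[H+] is not negligible relative to C₀; solve [H+]² + 1.5e-05·[H+] − 1.8e-09 = 0.
[H+] = (−Ka + √(Ka² + 4·Ka·C₀))/2 = 3.56 × 10^-5 M
pH = −log[H+] = −log(3.56 × 10^-5) = 4.45

pH = 4.45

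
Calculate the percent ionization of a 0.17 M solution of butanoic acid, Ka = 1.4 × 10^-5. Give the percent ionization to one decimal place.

0.9%

CH3(CH2)2COOH ⇌ CH3(CH2)2COO- + H+; let x = [H+] at equilibrium.
x ≈ √(Ka·C₀) = √(1.4 × 10^-5 × 0.17) = 1.54 × 10^-3 M
Fraction ionized = 1.54 × 10^-3 / 0.17 = 0.0091 → 0.9%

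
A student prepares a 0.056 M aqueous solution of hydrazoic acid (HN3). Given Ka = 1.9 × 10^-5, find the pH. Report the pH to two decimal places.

pH = 2.99

HN3 ⇌ N3- + H+
Let x = [H+] at equilibrium. Ka = x²/(0.056 − x).
Since Ka ≪ C₀, x ≈ √(Ka·C₀) = 1.03 × 10^-3 M.
pH = −log(1.03 × 10^-3) = 2.99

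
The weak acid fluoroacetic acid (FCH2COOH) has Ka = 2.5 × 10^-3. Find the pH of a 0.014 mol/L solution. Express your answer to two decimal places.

pH = 2.32

FCH2COOH ⇌ FCH2COO- + H+
From the ICE table, Ka = [H+]²/(0.014 − [H+]) = 2.5 × 10^-3.
Here C₀/Ka ≈ 5.6, so the small-[H+] approximation fails. Use the quadratic:
[H+] = [−0.0025 + √(0.0025² + 0.00014)]/2 = 4.80 × 10^-3 M
pH = −log(4.80 × 10^-3) = 2.32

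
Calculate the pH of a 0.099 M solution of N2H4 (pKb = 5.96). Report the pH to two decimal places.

N2H4 + H2O ⇌ N2H5+ + OH-
Kb = 10^(−5.96) = 1.10 × 10^-6
Let x = [OH-] at equilibrium. Kb = x²/(0.099 − x).
Neglecting x in the denominator: x = √(1.10 × 10^-6 × 0.099) = 3.30 × 10^-4 M
pOH = 3.48, so pH = 14.00 − pOH = 10.52

pH = 10.52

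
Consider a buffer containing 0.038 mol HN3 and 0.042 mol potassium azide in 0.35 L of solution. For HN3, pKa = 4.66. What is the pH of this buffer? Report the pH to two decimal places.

pH = 4.70

pH = pKa + log([A⁻]/[HA]) = 4.66 + log(0.042/0.038)
pH = 4.66 + (+0.043) = 4.70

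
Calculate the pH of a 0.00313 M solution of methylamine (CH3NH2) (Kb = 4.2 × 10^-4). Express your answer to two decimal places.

CH3NH2 + H2O ⇌ CH3NH3+ + OH-
From the ICE table, Kb = [OH-]²/(0.00313 − [OH-]) = 4.2 × 10^-4.
Here C₀/Kb ≈ 7.45, so the small-[OH-] approximation fails. Use the quadratic:
[OH-] = (−Kb + √(Kb² + 4·Kb·C₀))/2 = 9.56 × 10^-4 M
pOH = −log(9.56 × 10^-4) = 3.02; pH = 14.00 − 3.02 = 10.98

pH = 10.98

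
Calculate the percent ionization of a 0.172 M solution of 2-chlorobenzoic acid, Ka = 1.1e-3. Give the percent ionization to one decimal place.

ClC6H4COOH ⇌ ClC6H4COO- + H+; let x = [H+] at equilibrium.
Ka = x²/(C₀ − x); solving the quadratic gives x = 1.32 × 10^-2 M.
Fraction ionized = 1.32 × 10^-2 / 0.172 = 0.0767 → 7.7%

7.7%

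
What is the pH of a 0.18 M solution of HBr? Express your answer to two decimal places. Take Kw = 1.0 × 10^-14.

pH = 0.74

HBr is a strong acid and dissociates completely, so [H+] = 0.18 M.
pH = -log(0.18) = 0.74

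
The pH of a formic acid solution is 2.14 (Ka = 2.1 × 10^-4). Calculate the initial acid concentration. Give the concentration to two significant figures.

C₀ = 2.6 × 10^-1 M

[H+] = 10^(-2.14) = 7.24 × 10^-3 M = x
Ka = x²/(C₀ − x) ⇒ C₀ = x + x²/Ka
C₀ = 7.24 × 10^-3 + (7.24 × 10^-3)²/(2.1 × 10^-4) = 2.57 × 10^-1 M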